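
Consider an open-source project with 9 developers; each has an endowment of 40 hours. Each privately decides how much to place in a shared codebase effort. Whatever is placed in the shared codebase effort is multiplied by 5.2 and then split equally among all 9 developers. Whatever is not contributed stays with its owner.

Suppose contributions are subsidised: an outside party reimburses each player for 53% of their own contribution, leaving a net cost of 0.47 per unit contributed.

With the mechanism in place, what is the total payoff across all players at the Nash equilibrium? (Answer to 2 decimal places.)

The effective private return per unit is now (5.2/9) / 0.47 = 1.2293 > 1, so every player's dominant strategy flips to full contribution.
At the Nash equilibrium everyone contributes 40. Group total payoff = 9 × (40 × 0.53 + 5.2 × 40) = 2062.80.

2062.80 hours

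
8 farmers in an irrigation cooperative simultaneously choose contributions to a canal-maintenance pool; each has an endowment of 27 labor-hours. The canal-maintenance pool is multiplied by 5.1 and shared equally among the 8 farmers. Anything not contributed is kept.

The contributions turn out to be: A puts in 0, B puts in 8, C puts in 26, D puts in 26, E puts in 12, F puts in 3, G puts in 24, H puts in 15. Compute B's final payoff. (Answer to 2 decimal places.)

91.68 labor-hours

Total contributed: 0 + 8 + 26 + 26 + 12 + 3 + 24 + 15 = 114.
Each receives 5.1 × 114 / 8 = 72.68 from the canal-maintenance pool.
B keeps 27 − 8 = 19, so B's payoff is 19 + 72.68 = 91.68.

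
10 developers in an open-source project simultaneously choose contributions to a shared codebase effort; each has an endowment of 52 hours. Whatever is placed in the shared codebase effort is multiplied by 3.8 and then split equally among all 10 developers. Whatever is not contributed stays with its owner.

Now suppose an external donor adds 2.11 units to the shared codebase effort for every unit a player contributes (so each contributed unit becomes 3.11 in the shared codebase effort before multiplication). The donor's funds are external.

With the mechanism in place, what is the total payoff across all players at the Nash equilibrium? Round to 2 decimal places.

6145.36 hours

The effective private return per unit is now 3.8 × 3.11 / 10 = 1.1818 > 1, so every player's dominant strategy flips to full contribution.
So the Nash equilibrium is full contribution by all 10; the group earns 3.8 × 3.11 × 520 = 6145.36.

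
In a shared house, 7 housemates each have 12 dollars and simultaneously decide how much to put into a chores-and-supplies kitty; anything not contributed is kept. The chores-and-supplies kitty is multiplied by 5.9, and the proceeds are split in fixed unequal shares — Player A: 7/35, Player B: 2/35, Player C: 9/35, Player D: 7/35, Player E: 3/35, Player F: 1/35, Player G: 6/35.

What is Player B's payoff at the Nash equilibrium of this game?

28.18 dollars

Player j's private return per contributed unit is 5.9 × (j's share). Contributing is weakly dominant for j when that share is at least 1/5.9 = 0.1695, and contributing 0 is dominant otherwise.
The shares above 0.1695 belong to Player A, Player C, Player D and Player G, contributing 12 each; the remaining 3 contribute 0. Total contributed: 48.
Player B keeps 12 and receives 5.9 × 48 × 2/35 = 16.18 from the chores-and-supplies kitty, for a payoff of 28.18.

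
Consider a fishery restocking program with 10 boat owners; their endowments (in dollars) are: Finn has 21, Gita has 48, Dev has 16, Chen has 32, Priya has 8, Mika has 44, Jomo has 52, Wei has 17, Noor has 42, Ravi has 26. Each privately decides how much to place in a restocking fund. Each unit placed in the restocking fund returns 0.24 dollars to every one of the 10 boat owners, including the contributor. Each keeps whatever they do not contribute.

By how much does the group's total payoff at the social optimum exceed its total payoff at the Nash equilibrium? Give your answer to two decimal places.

428.40 dollars

The private return per contributed unit is 0.24 < 1 for everyone, so the Nash equilibrium is zero contribution and the group total is Σ E_j = 21 + 48 + 16 + 32 + 8 + 44 + 52 + 17 + 42 + 26 = 306.
Each contributed unit returns 2.400 to the group, so the social optimum is full contribution by everyone: group total = 2.400 × 306 = 734.40.
Efficiency loss = (2.400 − 1) × 306 = 428.40.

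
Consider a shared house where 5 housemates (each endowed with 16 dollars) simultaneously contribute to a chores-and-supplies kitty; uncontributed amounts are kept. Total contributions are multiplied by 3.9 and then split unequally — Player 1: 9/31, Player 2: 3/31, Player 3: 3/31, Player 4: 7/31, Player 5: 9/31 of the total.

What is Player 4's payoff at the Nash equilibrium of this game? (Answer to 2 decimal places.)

44.18 dollars

Each unit j contributes comes back to j as 3.9 × (j's share), so j prefers to contribute only if that share exceeds 1/3.9 = 0.2564; otherwise keeping the unit dominates.
The shares above 0.2564 belong to Player 1 and Player 5, contributing 16 each; the remaining 3 contribute 0. Total contributed: 32.
Player 4 keeps 16 and receives 3.9 × 32 × 7/31 = 28.18 from the chores-and-supplies kitty, for a payoff of 44.18.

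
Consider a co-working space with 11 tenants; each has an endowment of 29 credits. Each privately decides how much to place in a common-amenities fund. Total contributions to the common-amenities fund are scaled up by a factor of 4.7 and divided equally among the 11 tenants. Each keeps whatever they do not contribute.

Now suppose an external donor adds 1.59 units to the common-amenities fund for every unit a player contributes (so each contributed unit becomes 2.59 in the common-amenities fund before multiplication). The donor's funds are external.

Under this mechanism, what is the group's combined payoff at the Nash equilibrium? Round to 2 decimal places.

Under the mechanism each unit contributed yields 4.7 × 2.59 / 11 = 1.1066 back to its contributor per unit of net cost, which exceeds 1, making full contribution the dominant choice for everyone.
So the Nash equilibrium is full contribution by all 11; the group earns 4.7 × 2.59 × 319 = 3883.19.

3883.19 credits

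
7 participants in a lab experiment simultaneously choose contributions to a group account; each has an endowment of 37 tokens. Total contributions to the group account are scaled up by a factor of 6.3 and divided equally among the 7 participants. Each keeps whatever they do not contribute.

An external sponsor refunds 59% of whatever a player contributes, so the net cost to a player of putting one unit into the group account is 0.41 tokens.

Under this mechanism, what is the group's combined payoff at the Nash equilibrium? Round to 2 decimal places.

The effective private return per unit is now (6.3/7) / 0.41 = 2.1951 > 1, so every player's dominant strategy flips to full contribution.
So the Nash equilibrium is full contribution by all 7; the group earns 7 × (37 × 0.59 + 6.3 × 37) = 1784.51.

1784.51 tokens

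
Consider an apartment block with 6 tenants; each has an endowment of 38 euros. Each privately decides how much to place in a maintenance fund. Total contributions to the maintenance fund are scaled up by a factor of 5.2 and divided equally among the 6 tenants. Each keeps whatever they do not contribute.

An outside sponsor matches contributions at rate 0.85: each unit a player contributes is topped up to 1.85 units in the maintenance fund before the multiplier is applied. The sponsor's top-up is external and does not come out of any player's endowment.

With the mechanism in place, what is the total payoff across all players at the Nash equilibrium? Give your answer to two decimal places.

2193.36 euros

Under the mechanism each unit contributed yields 5.2 × 1.85 / 6 = 1.6033 back to its contributor per unit of net cost, which exceeds 1, making full contribution the dominant choice for everyone.
So the Nash equilibrium is full contribution by all 6; the group earns 5.2 × 1.85 × 228 = 2193.36.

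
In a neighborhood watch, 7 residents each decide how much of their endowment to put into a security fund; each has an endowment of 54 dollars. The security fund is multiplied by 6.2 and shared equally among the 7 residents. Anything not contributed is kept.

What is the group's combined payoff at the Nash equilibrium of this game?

378.00 dollars

Each contributed unit returns 6.2/7 = 0.8857 to its contributor — below 1 — so contributing 0 is dominant for every player. At the Nash equilibrium everyone keeps their 54, and the group total is 7 × 54 = 378.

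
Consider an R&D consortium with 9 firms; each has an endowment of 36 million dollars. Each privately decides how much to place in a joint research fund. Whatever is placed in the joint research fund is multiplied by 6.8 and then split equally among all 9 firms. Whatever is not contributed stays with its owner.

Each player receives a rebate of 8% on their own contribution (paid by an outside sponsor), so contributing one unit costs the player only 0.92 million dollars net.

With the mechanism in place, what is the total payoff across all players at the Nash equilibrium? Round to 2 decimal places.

The effective private return is (6.8/9) / 0.92 = 0.8213, which is still under 1, so the mechanism doesn't change anyone's dominant strategy: zero contribution.
At the Nash equilibrium no one contributes; group total payoff = 9 × 36 = 324.

324.00 million dollars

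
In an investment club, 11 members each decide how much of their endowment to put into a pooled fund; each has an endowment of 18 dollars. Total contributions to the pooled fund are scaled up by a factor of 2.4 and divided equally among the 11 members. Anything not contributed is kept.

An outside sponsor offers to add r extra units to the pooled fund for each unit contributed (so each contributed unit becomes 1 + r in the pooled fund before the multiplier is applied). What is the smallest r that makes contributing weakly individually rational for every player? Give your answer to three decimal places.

3.583

With matching at rate r, one contributed unit becomes (1 + r) in the pooled fund and returns 2.4 × (1 + r) / 11 to the contributor.
Setting this equal to 1: 1 + r = 11/2.4 = 4.5833.
So the minimum matching rate is r = 4.5833 − 1 = 3.583.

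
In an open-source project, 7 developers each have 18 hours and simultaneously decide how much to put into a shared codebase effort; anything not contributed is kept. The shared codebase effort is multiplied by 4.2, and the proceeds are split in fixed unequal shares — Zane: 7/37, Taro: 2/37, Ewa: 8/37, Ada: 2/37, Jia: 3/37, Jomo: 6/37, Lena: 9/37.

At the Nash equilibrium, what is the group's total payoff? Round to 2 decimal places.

Each unit j contributes comes back to j as 4.2 × (j's share), so j prefers to contribute only if that share exceeds 1/4.2 = 0.2381; otherwise keeping the unit dominates.
The only share above 0.2381 is Lena's 9/37, contributing 18; the remaining 6 contribute 0. Total contributed: 18.
The shared codebase effort pays out 4.2 × 18 = 75.60 in total (split across the unequal shares, but the aggregate is all that matters for the group sum).
The 6 free-riders keep 18 each, adding 108. Group total = 108 + 75.60 = 183.60.

183.60 hours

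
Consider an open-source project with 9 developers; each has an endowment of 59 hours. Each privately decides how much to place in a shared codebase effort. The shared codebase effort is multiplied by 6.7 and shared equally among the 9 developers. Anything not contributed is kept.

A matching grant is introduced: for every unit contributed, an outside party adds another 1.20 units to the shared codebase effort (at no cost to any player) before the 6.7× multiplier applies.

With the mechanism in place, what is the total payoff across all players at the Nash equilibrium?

7826.94 hours

Under the mechanism each unit contributed yields 6.7 × 2.20 / 9 = 1.6378 back to its contributor per unit of net cost, which exceeds 1, making full contribution the dominant choice for everyone.
So the Nash equilibrium is full contribution by all 9; the group earns 6.7 × 2.20 × 531 = 7826.94.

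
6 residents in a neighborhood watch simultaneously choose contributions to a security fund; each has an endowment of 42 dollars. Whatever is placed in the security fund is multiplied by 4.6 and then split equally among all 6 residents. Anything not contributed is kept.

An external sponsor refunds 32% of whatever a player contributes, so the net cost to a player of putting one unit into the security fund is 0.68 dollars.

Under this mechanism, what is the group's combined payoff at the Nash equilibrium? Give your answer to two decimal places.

1239.84 dollars

Under the mechanism each unit contributed yields (4.6/6) / 0.68 = 1.1275 back to its contributor per unit of net cost, which exceeds 1, making full contribution the dominant choice for everyone.
At the Nash equilibrium everyone contributes 42. Group total payoff = 6 × (42 × 0.32 + 4.6 × 42) = 1239.84.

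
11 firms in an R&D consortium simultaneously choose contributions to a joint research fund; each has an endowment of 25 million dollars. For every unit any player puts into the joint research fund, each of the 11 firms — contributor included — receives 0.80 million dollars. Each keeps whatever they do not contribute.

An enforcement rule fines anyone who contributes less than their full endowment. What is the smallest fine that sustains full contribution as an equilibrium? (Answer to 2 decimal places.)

Given the others contribute fully, the best deviation is to contribute 0 (any partial contribution still incurs the fine and gives up units whose private return 0.80 is below 1).
Deviating from 25 to 0 saves 25 million dollars but forfeits the deviator's share of the drop in the joint research fund: 0.80 × 25 = 20.00.
So the deviation gain is 25 − 20.00 = 5.00, and the fine must be at least 5.00 million dollars to wipe it out.

5.00 million dollars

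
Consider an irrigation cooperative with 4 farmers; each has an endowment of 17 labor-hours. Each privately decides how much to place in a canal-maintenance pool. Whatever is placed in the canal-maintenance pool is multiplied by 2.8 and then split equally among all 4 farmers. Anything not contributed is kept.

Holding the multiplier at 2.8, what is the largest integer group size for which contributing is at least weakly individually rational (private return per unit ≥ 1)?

2

Private return per unit is 2.8/(group size), which is ≥ 1 whenever the group size is ≤ 2.8.
The largest such integer is 2.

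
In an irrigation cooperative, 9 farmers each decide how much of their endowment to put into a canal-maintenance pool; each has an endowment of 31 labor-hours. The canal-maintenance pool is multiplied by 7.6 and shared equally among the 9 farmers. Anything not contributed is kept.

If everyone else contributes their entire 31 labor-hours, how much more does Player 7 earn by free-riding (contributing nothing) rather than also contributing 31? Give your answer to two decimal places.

Switching from a contribution of 31 to 0 lets Player 7 keep an extra 31 labor-hours, but lowers the canal-maintenance pool by 31, which costs Player 7 their own share of that drop: 7.6/9 × 31 = 26.18.
Net gain = 31 − 26.18 = 4.82. The private return per contributed unit (0.8444) is below 1, so free-riding is indeed the best response regardless of what the others do.

4.82 labor-hours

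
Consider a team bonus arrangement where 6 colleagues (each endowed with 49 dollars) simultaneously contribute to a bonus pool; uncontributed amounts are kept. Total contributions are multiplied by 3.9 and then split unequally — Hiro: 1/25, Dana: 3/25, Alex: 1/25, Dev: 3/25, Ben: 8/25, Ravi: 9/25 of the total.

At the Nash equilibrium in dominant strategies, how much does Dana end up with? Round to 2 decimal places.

94.86 dollars

A player with share s gets back 3.9·s per unit contributed, so full contribution is dominant for anyone with s > 1/3.9 = 0.2564 and zero contribution is dominant for anyone below.
The shares above 0.2564 belong to Ben and Ravi, contributing 49 each; the remaining 4 contribute 0. Total contributed: 98.
Dana keeps 49 and receives 3.9 × 98 × 3/25 = 45.86 from the bonus pool, for a payoff of 94.86.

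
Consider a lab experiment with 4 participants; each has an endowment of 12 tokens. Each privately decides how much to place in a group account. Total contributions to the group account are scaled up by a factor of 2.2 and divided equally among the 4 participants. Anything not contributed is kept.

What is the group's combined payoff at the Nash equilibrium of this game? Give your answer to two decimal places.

Each contributed unit returns 2.2/4 = 0.5500 to its contributor — below 1 — so contributing 0 is dominant for every player. At the Nash equilibrium everyone keeps their 12, and the group total is 4 × 12 = 48.

48.00 tokens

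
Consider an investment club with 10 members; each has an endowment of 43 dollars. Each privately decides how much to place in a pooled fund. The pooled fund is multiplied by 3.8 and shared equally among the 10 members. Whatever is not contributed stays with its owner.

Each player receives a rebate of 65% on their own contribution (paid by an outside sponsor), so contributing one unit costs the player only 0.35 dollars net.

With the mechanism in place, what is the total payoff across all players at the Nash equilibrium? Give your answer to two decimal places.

1913.50 dollars

The effective private return per unit is now (3.8/10) / 0.35 = 1.0857 > 1, so every player's dominant strategy flips to full contribution.
So the Nash equilibrium is full contribution by all 10; the group earns 10 × (43 × 0.65 + 3.8 × 43) = 1913.50.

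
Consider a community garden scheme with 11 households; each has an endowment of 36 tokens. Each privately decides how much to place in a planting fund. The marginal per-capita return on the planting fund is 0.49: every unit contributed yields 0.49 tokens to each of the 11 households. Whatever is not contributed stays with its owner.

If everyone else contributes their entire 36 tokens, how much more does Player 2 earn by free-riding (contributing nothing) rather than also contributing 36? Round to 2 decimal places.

18.36 tokens

Switching from a contribution of 36 to 0 lets Player 2 keep an extra 36 tokens, but lowers the planting fund by 36, which costs Player 2 their own share of that drop: 0.49 × 36 = 17.64.
Net gain = 36 − 17.64 = 18.36. The private return per contributed unit (0.49) is below 1, so free-riding is indeed the best response regardless of what the others do.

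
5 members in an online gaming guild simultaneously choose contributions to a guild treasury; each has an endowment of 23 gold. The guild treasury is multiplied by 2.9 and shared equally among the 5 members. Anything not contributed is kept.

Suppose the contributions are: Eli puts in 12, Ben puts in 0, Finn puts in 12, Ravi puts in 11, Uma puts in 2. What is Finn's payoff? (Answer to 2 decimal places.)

32.46 gold

Total contributed: 12 + 0 + 12 + 11 + 2 = 37.
Each receives 2.9 × 37 / 5 = 21.46 from the guild treasury.
Finn keeps 23 − 12 = 11, so Finn's payoff is 11 + 21.46 = 32.46.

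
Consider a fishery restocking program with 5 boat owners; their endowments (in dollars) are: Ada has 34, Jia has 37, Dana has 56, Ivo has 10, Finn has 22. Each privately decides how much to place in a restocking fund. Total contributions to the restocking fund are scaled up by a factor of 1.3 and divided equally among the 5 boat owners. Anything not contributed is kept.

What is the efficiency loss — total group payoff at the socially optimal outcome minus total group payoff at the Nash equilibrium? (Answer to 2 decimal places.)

47.70 dollars

The private return per contributed unit is 1.3/5 = 0.2600 < 1 for every player regardless of endowment, so the Nash equilibrium is zero contribution and the group total is Σ E_j = 34 + 37 + 56 + 10 + 22 = 159.
Each contributed unit returns 1.300 to the group, so the social optimum is full contribution by everyone: group total = 1.300 × 159 = 206.70.
Efficiency loss = (1.300 − 1) × 159 = 47.70.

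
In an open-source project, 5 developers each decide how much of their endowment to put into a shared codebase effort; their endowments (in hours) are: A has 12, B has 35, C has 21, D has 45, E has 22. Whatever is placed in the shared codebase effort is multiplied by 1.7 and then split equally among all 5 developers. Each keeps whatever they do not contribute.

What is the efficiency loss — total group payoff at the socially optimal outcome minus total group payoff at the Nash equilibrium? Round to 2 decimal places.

The private return per contributed unit is 1.7/5 = 0.3400 < 1 for every player regardless of endowment, so the Nash equilibrium is zero contribution and the group total is Σ E_j = 12 + 35 + 21 + 45 + 22 = 135.
Each contributed unit returns 1.700 to the group, so the social optimum is full contribution by everyone: group total = 1.700 × 135 = 229.50.
Efficiency loss = (1.700 − 1) × 135 = 94.50.

94.50 hours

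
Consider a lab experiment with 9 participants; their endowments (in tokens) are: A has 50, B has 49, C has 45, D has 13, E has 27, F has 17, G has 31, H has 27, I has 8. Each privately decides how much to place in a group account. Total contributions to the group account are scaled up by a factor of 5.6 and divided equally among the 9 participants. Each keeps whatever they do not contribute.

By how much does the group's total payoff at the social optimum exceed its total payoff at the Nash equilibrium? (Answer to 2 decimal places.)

The private return per contributed unit is 5.6/9 = 0.6222 < 1 for every player regardless of endowment, so the Nash equilibrium is zero contribution and the group total is Σ E_j = 50 + 49 + 45 + 13 + 27 + 17 + 31 + 27 + 8 = 267.
Each contributed unit returns 5.600 to the group, so the social optimum is full contribution by everyone: group total = 5.600 × 267 = 1495.20.
Efficiency loss = (5.600 − 1) × 267 = 1228.20.

1228.20 tokens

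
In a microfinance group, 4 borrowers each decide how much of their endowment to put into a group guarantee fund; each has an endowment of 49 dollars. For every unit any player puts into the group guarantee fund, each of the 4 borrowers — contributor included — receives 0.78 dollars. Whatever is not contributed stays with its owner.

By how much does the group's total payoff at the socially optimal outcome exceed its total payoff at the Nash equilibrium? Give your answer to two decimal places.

The private return per contributed unit is 0.78 < 1, so contributing 0 is dominant for every player. At the Nash equilibrium everyone keeps their 49, and the group total is 4 × 49 = 196.
Each contributed unit returns 3.120 to the group as a whole (0.78 to each of 4 players), which exceeds 1, so the social optimum is full contribution: group total = 3.120 × 196 = 611.52.
Efficiency loss = 611.52 − 196 = 415.52.

415.52 dollars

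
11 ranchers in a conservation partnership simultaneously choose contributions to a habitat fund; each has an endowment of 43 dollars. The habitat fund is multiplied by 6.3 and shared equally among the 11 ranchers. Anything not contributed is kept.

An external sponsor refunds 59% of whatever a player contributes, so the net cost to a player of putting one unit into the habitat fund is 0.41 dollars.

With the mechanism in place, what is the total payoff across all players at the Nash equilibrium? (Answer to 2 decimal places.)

3258.97 dollars

With the mechanism, a contributed unit returns (6.3/11) / 0.41 = 1.3969 per unit of net cost to the contributor — now above 1 — so contributing fully is weakly dominant for every player.
So the Nash equilibrium is full contribution by all 11; the group earns 11 × (43 × 0.59 + 6.3 × 43) = 3258.97.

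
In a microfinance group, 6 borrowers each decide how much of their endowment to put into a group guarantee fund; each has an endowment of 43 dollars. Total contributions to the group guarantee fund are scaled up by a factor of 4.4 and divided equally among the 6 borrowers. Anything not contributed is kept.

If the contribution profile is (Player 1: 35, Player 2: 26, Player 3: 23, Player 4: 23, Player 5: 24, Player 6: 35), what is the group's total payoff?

Total contributed: 35 + 26 + 23 + 23 + 24 + 35 = 166; total kept: 6 × 43 − 166 = 92.
The group guarantee fund pays out 4.4 × 166 = 730.40 in aggregate.
Group total = 92 + 730.40 = 822.40.

822.40 dollars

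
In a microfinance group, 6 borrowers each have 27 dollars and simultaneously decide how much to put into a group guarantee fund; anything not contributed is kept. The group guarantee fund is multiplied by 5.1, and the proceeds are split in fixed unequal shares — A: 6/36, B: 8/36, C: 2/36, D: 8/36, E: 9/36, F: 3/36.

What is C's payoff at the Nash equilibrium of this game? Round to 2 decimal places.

A player with share s gets back 5.1·s per unit contributed, so full contribution is dominant for anyone with s > 1/5.1 = 0.1961 and zero contribution is dominant for anyone below.
B, D and E clear that bar, contributing 27 each; the remaining 3 contribute 0. Total contributed: 81.
C keeps 27 and receives 5.1 × 81 × 2/36 = 22.95 from the group guarantee fund, for a payoff of 49.95.

49.95 dollars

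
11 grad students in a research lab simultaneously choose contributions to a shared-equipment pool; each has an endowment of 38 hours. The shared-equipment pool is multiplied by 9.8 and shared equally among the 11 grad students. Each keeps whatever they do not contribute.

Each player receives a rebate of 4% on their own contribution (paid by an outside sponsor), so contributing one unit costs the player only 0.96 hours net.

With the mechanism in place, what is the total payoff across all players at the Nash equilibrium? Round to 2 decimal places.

418.00 hours

Even with the mechanism, each unit contributed returns only (9.8/11) / 0.96 = 0.9280 per unit of net cost, so contributing nothing is still dominant.
Everyone keeps their endowment and the group total is 11 × 38 = 418.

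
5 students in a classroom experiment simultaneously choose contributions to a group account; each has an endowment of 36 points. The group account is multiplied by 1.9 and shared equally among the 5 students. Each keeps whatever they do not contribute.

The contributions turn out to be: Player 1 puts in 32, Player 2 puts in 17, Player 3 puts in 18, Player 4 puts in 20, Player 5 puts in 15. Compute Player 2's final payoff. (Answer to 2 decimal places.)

Total contributed: 32 + 17 + 18 + 20 + 15 = 102.
Each receives 1.9 × 102 / 5 = 38.76 from the group account.
Player 2 keeps 36 − 17 = 19, so Player 2's payoff is 19 + 38.76 = 57.76.

57.76 points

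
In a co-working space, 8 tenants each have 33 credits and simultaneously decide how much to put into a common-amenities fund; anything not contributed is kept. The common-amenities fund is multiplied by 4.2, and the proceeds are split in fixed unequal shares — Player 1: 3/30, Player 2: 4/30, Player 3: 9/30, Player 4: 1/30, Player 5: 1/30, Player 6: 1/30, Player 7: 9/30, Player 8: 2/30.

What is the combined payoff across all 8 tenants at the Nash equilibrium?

475.20 credits

Player j's private return per contributed unit is 4.2 × (j's share). Contributing is weakly dominant for j when that share is at least 1/4.2 = 0.2381, and contributing 0 is dominant otherwise.
Player 3 and Player 7 are above the threshold, contributing 33 each; the remaining 6 contribute 0. Total contributed: 66.
The common-amenities fund pays out 4.2 × 66 = 277.20 in total (split across the unequal shares, but the aggregate is all that matters for the group sum).
The 6 free-riders keep 33 each, adding 198. Group total = 198 + 277.20 = 475.20.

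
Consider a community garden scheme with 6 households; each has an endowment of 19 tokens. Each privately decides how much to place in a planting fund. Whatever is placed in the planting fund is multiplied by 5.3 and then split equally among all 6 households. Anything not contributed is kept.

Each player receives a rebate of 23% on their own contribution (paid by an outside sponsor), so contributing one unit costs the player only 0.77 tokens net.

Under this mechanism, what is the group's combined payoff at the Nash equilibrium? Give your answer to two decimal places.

630.42 tokens

The effective private return per unit is now (5.3/6) / 0.77 = 1.1472 > 1, so every player's dominant strategy flips to full contribution.
So the Nash equilibrium is full contribution by all 6; the group earns 6 × (19 × 0.23 + 5.3 × 19) = 630.42.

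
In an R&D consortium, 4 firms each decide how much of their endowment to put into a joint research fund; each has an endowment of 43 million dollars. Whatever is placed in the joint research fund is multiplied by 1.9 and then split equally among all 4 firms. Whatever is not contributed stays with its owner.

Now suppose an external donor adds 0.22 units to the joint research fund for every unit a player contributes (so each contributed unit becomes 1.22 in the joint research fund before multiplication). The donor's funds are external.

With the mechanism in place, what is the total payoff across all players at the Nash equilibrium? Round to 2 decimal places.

172.00 million dollars

The effective private return is 1.9 × 1.22 / 4 = 0.5795, which is still under 1, so the mechanism doesn't change anyone's dominant strategy: zero contribution.
Everyone keeps their endowment and the group total is 4 × 43 = 172.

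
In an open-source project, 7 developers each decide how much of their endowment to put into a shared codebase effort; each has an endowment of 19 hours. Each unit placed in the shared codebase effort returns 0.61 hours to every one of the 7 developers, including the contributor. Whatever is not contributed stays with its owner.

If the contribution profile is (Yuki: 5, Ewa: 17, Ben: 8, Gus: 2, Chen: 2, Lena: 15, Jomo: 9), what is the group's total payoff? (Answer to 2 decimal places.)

322.66 hours

Total contributed: 5 + 17 + 8 + 2 + 2 + 15 + 9 = 58; total kept: 7 × 19 − 58 = 75.
The shared codebase effort pays out 0.61 × 7 × 58 = 247.66 in aggregate.
Group total = 75 + 247.66 = 322.66.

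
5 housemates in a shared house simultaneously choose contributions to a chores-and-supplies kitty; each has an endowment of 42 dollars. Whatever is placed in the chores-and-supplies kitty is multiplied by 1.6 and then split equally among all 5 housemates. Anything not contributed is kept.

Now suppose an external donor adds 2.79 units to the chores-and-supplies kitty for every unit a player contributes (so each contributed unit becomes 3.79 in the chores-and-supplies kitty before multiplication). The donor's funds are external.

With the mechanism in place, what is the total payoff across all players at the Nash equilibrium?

1273.44 dollars

Under the mechanism each unit contributed yields 1.6 × 3.79 / 5 = 1.2128 back to its contributor per unit of net cost, which exceeds 1, making full contribution the dominant choice for everyone.
At the Nash equilibrium everyone contributes 42. Group total payoff = 1.6 × 3.79 × 210 = 1273.44.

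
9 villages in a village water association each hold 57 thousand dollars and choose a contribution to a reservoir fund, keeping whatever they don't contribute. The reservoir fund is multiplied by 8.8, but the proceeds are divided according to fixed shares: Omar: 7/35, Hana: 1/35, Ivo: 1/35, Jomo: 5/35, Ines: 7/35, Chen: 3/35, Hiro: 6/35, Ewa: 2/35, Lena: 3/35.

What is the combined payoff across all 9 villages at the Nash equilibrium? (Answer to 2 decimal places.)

For player j, contributing a unit is worthwhile iff 8.8 × (j's share) ≥ 1, i.e. iff j's share is at least 0.1136.
The shares above 0.1136 belong to Omar, Jomo, Ines and Hiro, contributing 57 each; the remaining 5 contribute 0. Total contributed: 228.
The reservoir fund pays out 8.8 × 228 = 2006.40 in total (split across the unequal shares, but the aggregate is all that matters for the group sum).
The 5 free-riders keep 57 each, adding 285. Group total = 285 + 2006.40 = 2291.40.

2291.40 thousand dollars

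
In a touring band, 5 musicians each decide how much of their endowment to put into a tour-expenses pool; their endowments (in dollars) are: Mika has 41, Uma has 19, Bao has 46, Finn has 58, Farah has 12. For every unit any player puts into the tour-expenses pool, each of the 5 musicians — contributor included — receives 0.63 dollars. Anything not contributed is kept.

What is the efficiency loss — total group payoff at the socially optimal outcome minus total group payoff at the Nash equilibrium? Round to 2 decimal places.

The private return per contributed unit is 0.63 < 1 for everyone, so the Nash equilibrium is zero contribution and the group total is Σ E_j = 41 + 19 + 46 + 58 + 12 = 176.
Each contributed unit returns 3.150 to the group, so the social optimum is full contribution by everyone: group total = 3.150 × 176 = 554.40.
Efficiency loss = (3.150 − 1) × 176 = 378.40.

378.40 dollars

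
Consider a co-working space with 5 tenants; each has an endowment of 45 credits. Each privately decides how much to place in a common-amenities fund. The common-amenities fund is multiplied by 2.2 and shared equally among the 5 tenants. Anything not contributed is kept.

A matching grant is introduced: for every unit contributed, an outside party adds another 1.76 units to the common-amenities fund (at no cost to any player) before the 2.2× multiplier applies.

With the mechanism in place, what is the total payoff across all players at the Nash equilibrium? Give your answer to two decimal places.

With the mechanism, a contributed unit returns 2.2 × 2.76 / 5 = 1.2144 per unit of net cost to the contributor — now above 1 — so contributing fully is weakly dominant for every player.
At the Nash equilibrium everyone contributes 45. Group total payoff = 2.2 × 2.76 × 225 = 1366.20.

1366.20 credits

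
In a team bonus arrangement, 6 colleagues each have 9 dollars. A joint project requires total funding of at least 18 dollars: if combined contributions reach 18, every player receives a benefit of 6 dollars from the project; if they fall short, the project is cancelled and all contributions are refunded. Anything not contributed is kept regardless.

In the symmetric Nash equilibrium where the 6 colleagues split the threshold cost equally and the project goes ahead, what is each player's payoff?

12 dollars

Equal share of the threshold: 18/6 = 3.
At this profile no one gains by cutting their contribution: any cut drops the total below 18, the project is cancelled, contributions are refunded, and the deviator ends with 9, which is less than 9 − 3 + 6 = 12. Contributing more than 3 just wastes the excess. So contributing exactly 3 is a best response.
Each player's payoff: 9 − 3 + 6 = 12.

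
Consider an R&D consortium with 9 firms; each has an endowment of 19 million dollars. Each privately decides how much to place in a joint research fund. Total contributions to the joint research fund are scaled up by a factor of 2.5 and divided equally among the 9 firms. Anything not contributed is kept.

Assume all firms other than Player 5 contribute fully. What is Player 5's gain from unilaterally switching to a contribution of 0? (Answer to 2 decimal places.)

13.72 million dollars

Switching from a contribution of 19 to 0 lets Player 5 keep an extra 19 million dollars, but lowers the joint research fund by 19, which costs Player 5 their own share of that drop: 2.5/9 × 19 = 5.28.
Net gain = 19 − 5.28 = 13.72. The private return per contributed unit (0.2778) is below 1, so free-riding is indeed the best response regardless of what the others do.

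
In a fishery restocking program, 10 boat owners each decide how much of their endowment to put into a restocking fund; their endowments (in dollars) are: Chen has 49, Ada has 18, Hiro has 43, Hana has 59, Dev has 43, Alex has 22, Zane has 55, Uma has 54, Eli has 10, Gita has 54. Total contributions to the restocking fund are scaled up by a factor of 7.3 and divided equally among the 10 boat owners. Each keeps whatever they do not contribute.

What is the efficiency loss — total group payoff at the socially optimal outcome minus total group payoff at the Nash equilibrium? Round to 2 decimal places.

2564.10 dollars

The private return per contributed unit is 7.3/10 = 0.7300 < 1 for every player regardless of endowment, so the Nash equilibrium is zero contribution and the group total is Σ E_j = 49 + 18 + 43 + 59 + 43 + 22 + 55 + 54 + 10 + 54 = 407.
Each contributed unit returns 7.300 to the group, so the social optimum is full contribution by everyone: group total = 7.300 × 407 = 2971.10.
Efficiency loss = (7.300 − 1) × 407 = 2564.10.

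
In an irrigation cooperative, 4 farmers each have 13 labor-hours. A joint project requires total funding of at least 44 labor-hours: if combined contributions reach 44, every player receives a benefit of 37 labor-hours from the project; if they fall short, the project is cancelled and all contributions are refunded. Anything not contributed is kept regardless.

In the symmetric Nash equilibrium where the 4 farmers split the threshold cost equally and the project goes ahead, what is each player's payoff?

39 labor-hours

Equal share of the threshold: 44/4 = 11.
At this profile no one gains by cutting their contribution: any cut drops the total below 44, the project is cancelled, contributions are refunded, and the deviator ends with 13, which is less than 13 − 11 + 37 = 39. Contributing more than 11 just wastes the excess. So contributing exactly 11 is a best response.
Each player's payoff: 13 − 11 + 37 = 39.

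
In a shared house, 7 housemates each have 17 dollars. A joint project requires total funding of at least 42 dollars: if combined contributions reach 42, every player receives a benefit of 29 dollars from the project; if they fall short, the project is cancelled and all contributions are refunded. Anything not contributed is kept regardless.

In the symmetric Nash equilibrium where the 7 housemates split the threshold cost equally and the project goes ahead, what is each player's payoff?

Equal share of the threshold: 42/7 = 6.
At this profile no one gains by cutting their contribution: any cut drops the total below 42, the project is cancelled, contributions are refunded, and the deviator ends with 17, which is less than 17 − 6 + 29 = 40. Contributing more than 6 just wastes the excess. So contributing exactly 6 is a best response.
Each player's payoff: 17 − 6 + 29 = 40.

40 dollars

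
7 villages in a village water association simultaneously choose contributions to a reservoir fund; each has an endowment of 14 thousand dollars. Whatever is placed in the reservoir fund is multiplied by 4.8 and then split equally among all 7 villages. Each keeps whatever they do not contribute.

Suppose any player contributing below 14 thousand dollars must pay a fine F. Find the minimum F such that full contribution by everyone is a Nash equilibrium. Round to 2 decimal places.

4.40 thousand dollars

Given the others contribute fully, the best deviation is to contribute 0 (any partial contribution still incurs the fine and gives up units whose private return 0.6857 is below 1).
Deviating from 14 to 0 saves 14 thousand dollars but forfeits the deviator's share of the drop in the reservoir fund: 4.8/7 × 14 = 9.60.
So the deviation gain is 14 − 9.60 = 4.40, and the fine must be at least 4.40 thousand dollars to wipe it out.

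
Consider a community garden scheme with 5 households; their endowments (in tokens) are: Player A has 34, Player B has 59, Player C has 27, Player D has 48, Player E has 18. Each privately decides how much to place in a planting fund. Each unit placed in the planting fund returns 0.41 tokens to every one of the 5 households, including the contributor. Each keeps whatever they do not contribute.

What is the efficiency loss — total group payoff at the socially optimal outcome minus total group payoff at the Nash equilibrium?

195.30 tokens

The private return per contributed unit is 0.41 < 1 for everyone, so the Nash equilibrium is zero contribution and the group total is Σ E_j = 34 + 59 + 27 + 48 + 18 = 186.
Each contributed unit returns 2.050 to the group, so the social optimum is full contribution by everyone: group total = 2.050 × 186 = 381.30.
Efficiency loss = (2.050 − 1) × 186 = 195.30.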